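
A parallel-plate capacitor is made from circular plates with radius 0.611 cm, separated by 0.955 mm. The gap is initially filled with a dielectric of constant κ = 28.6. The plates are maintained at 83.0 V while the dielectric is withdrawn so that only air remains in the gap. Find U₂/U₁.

Battery connected ⇒ V is held fixed.
C₂ = 0.0350 C₁ and U = ½CV², so U₂/U₁ = C₂/C₁ = 0.0350.

U₂/U₁ ≈ 0.0350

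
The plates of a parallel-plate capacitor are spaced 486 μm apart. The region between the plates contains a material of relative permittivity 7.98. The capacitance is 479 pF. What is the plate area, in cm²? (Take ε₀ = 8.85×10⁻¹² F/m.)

A ≈ 33.0 cm²

A = Cd/(κε₀) = 4.79×10⁻¹⁰ × 4.86×10⁻⁴ / (7.98 × 8.85×10⁻¹²) = 3.30×10⁻³ m².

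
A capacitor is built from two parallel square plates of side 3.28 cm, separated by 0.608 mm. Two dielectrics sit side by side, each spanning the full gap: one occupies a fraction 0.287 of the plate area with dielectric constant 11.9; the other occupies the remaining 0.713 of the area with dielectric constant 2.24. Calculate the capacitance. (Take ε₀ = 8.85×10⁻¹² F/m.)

C ≈ 78.5 pF

A = (3.28 cm)² = 1.08×10⁻³ m².
Side-by-side slabs ⇒ two capacitors in parallel, each spanning the full gap.
C₁ = κ₁ε₀A₁/d = 11.9 × 8.85×10⁻¹² × 3.09×10⁻⁴ / 6.08×10⁻⁴ = 5.35×10⁻¹¹ F.
C₂ = κ₂ε₀A₂/d = 2.24 × 8.85×10⁻¹² × 7.67×10⁻⁴ / 6.08×10⁻⁴ = 2.50×10⁻¹¹ F.
C = C₁ + C₂ = 7.85×10⁻¹¹ F.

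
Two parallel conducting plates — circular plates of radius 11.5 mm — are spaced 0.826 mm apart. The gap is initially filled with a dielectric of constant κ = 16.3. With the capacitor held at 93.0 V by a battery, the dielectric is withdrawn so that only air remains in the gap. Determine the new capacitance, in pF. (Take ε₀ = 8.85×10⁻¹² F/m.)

4.45 pF

A = π(11.5 mm)² = 4.15×10⁻⁴ m².
Initially C₁ = κε₀A/d = 16.3 × 8.85×10⁻¹² × 4.15×10⁻⁴ / 8.26×10⁻⁴ = 7.26×10⁻¹¹ F.
C = κε₀A/d scales with κ, so C₂/C₁ = 1/κ = 1/16.3 = 0.0613.
C₂ = 0.0613 × 7.26×10⁻¹¹ = 4.45×10⁻¹² F.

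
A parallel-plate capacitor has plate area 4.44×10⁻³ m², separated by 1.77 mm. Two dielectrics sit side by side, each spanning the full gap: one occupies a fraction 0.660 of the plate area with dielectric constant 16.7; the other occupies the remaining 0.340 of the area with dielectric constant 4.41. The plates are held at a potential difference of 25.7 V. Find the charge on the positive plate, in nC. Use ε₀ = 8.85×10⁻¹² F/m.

Side-by-side slabs ⇒ two capacitors in parallel, each spanning the full gap.
C₁ = κ₁ε₀A₁/d = 16.7 × 8.85×10⁻¹² × 2.93×10⁻³ / 1.77×10⁻³ = 2.45×10⁻¹⁰ F.
C₂ = κ₂ε₀A₂/d = 4.41 × 8.85×10⁻¹² × 1.51×10⁻³ / 1.77×10⁻³ = 3.33×10⁻¹¹ F.
C = C₁ + C₂ = 2.78×10⁻¹⁰ F.
Q = CV = 2.78×10⁻¹⁰ × 25.7 = 7.14×10⁻⁹ C.

Q ≈ 7.14 nC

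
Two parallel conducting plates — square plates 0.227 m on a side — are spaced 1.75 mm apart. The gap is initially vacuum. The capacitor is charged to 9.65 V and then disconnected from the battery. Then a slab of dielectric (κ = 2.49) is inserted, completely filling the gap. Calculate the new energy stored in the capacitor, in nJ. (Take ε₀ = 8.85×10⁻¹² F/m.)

A = (0.227 m)² = 5.15×10⁻² m².
Initially C₁ = ε₀A/d = 8.85×10⁻¹² × 5.15×10⁻² / 1.75×10⁻³ = 2.61×10⁻¹⁰ F.
U₁ = 1.21×10⁻⁸ J.
Isolated ⇒ Q is held fixed. C₂ = 2.49 C₁ and U = Q²/(2C), so U₂/U₁ = C₁/C₂ = 0.402.
U₂ = 0.402 × 1.21×10⁻⁸ = 4.87×10⁻⁹ J.

4.87 nJ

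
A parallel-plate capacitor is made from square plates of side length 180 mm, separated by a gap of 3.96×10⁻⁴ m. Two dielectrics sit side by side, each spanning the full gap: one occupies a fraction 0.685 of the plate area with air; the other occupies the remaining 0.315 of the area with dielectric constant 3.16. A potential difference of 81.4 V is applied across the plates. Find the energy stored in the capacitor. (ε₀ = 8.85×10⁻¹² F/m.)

A = (180 mm)² = 3.24×10⁻² m².
Side-by-side slabs ⇒ two capacitors in parallel, each spanning the full gap.
C₁ = κ₁ε₀A₁/d = 1.00 × 8.85×10⁻¹² × 2.22×10⁻² / 3.96×10⁻⁴ = 4.96×10⁻¹⁰ F.
C₂ = κ₂ε₀A₂/d = 3.16 × 8.85×10⁻¹² × 1.02×10⁻² / 3.96×10⁻⁴ = 7.21×10⁻¹⁰ F.
C = C₁ + C₂ = 1.22×10⁻⁹ F.
U = ½CV² = ½ × 1.22×10⁻⁹ × (81.4)² = 4.03×10⁻⁶ J.

4.03 μJ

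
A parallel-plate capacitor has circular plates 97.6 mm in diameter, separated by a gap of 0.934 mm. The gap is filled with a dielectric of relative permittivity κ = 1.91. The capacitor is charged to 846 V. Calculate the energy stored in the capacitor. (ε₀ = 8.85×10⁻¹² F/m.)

A = π(97.6/2 mm)² = 7.48×10⁻³ m².
C = κε₀A/d = 1.91 × 8.85×10⁻¹² × 7.48×10⁻³ / 9.34×10⁻⁴ = 1.35×10⁻¹⁰ F.
U = ½CV² = ½ × 1.35×10⁻¹⁰ × (846)² = 4.85×10⁻⁵ J.

U ≈ 48.5 μJ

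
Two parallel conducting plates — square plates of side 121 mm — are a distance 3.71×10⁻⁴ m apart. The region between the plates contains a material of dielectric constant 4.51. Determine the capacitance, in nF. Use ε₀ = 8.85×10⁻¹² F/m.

1.58 nF

A = (121 mm)² = 1.46×10⁻² m².
C = κε₀A/d = 4.51 × 8.85×10⁻¹² × 1.46×10⁻² / 3.71×10⁻⁴ = 1.58×10⁻⁹ F.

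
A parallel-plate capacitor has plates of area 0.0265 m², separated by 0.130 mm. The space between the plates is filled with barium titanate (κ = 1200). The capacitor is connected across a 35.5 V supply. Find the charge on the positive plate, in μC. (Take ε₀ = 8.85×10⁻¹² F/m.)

76.9 μC

C = κε₀A/d = 1200 × 8.85×10⁻¹² × 2.65×10⁻² / 1.30×10⁻⁴ = 2.16×10⁻⁶ F.
Q = CV = 2.16×10⁻⁶ × 35.5 = 7.69×10⁻⁵ C.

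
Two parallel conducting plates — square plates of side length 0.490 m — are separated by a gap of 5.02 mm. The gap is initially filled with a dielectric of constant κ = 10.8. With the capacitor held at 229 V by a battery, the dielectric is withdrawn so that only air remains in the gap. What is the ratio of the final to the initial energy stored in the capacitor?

0.0926

Battery connected ⇒ V is held fixed.
C₂ = 0.0926 C₁ and U = ½CV², so U₂/U₁ = C₂/C₁ = 0.0926.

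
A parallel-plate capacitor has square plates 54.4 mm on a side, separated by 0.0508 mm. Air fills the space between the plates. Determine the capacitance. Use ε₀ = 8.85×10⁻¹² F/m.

C ≈ 0.516 nF

A = (54.4 mm)² = 2.96×10⁻³ m².
C = ε₀A/d = 8.85×10⁻¹² × 2.96×10⁻³ / 5.08×10⁻⁵ = 5.16×10⁻¹⁰ F.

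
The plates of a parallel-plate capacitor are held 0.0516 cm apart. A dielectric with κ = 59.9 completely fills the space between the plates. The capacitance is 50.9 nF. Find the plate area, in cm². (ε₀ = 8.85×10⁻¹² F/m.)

A ≈ 495 cm²

A = Cd/(κε₀) = 5.09×10⁻⁸ × 5.16×10⁻⁴ / (59.9 × 8.85×10⁻¹²) = 4.95×10⁻² m².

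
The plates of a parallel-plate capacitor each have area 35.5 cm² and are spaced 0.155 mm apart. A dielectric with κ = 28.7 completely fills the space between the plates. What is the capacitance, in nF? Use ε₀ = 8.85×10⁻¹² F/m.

A = 35.5 cm² = 3.55×10⁻³ m².
C = κε₀A/d = 28.7 × 8.85×10⁻¹² × 3.55×10⁻³ / 1.55×10⁻⁴ = 5.82×10⁻⁹ F.

C ≈ 5.82 nF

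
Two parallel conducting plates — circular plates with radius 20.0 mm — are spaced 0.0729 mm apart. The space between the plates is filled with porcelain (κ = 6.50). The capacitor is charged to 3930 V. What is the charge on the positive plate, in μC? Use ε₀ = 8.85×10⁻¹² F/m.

Q ≈ 3.90 μC

A = π(20.0 mm)² = 1.26×10⁻³ m².
C = κε₀A/d = 6.50 × 8.85×10⁻¹² × 1.26×10⁻³ / 7.29×10⁻⁵ = 9.92×10⁻¹⁰ F.
Q = CV = 9.92×10⁻¹⁰ × 3930 = 3.90×10⁻⁶ C.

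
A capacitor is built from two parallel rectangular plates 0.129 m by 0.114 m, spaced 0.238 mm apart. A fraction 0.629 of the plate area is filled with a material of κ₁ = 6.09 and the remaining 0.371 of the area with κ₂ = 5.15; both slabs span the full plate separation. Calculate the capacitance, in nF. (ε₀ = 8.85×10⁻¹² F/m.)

C ≈ 3.14 nF

A = 0.129 × 0.114 m² = 1.47×10⁻² m².
Side-by-side slabs ⇒ two capacitors in parallel, each spanning the full gap.
C₁ = κ₁ε₀A₁/d = 6.09 × 8.85×10⁻¹² × 9.25×10⁻³ / 2.38×10⁻⁴ = 2.09×10⁻⁹ F.
C₂ = κ₂ε₀A₂/d = 5.15 × 8.85×10⁻¹² × 5.46×10⁻³ / 2.38×10⁻⁴ = 1.04×10⁻⁹ F.
C = C₁ + C₂ = 3.14×10⁻⁹ F.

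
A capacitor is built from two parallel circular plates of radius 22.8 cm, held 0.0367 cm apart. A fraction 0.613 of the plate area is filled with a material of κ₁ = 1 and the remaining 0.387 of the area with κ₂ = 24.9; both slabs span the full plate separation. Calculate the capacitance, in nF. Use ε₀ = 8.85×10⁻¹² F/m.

C ≈ 40.4 nF

A = π(22.8 cm)² = 0.163 m².
Side-by-side slabs ⇒ two capacitors in parallel, each spanning the full gap.
C₁ = κ₁ε₀A₁/d = 1.00 × 8.85×10⁻¹² × 0.100 / 3.67×10⁻⁴ = 2.41×10⁻⁹ F.
C₂ = κ₂ε₀A₂/d = 24.9 × 8.85×10⁻¹² × 6.32×10⁻² / 3.67×10⁻⁴ = 3.79×10⁻⁸ F.
C = C₁ + C₂ = 4.04×10⁻⁸ F.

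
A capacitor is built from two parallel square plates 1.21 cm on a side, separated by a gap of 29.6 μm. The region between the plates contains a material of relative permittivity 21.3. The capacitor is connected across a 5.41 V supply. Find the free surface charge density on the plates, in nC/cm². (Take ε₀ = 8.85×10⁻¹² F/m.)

A = (1.21 cm)² = 1.46×10⁻⁴ m².
C = κε₀A/d = 21.3 × 8.85×10⁻¹² × 1.46×10⁻⁴ / 2.96×10⁻⁵ = 9.32×10⁻¹⁰ F.
σ = Q/A = CV/A = 9.32×10⁻¹⁰ × 5.41 / 1.46×10⁻⁴ = 3.45×10⁻⁵ C/m².

σ ≈ 3.45 nC/cm²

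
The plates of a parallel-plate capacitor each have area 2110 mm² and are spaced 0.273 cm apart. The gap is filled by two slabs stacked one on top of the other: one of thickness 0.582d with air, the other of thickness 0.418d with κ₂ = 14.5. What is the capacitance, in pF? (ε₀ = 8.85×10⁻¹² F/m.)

11.2 pF

A = 2110 mm² = 2.11×10⁻³ m².
Stacked slabs ⇒ two capacitors in series, each with the full plate area.
C₁ = κ₁ε₀A/d₁ = 1.00 × 8.85×10⁻¹² × 2.11×10⁻³ / 1.59×10⁻³ = 1.18×10⁻¹¹ F.
C₂ = κ₂ε₀A/d₂ = 14.5 × 8.85×10⁻¹² × 2.11×10⁻³ / 1.14×10⁻³ = 2.37×10⁻¹⁰ F.
C = (1/C₁ + 1/C₂)⁻¹ = 1.12×10⁻¹¹ F.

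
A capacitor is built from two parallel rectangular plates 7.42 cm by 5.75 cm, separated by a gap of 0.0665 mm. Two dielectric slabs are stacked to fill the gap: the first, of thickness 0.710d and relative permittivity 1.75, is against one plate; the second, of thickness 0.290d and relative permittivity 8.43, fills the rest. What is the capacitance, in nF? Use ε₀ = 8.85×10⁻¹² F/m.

A = 7.42 × 5.75 cm² = 4.27×10⁻³ m².
Stacked slabs ⇒ two capacitors in series, each with the full plate area.
C₁ = κ₁ε₀A/d₁ = 1.75 × 8.85×10⁻¹² × 4.27×10⁻³ / 4.72×10⁻⁵ = 1.40×10⁻⁹ F.
C₂ = κ₂ε₀A/d₂ = 8.43 × 8.85×10⁻¹² × 4.27×10⁻³ / 1.93×10⁻⁵ = 1.65×10⁻⁸ F.
C = (1/C₁ + 1/C₂)⁻¹ = 1.29×10⁻⁹ F.

C ≈ 1.29 nF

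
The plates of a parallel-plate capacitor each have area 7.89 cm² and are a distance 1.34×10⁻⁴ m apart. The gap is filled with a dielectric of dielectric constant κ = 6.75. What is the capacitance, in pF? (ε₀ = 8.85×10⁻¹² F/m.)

A = 7.89 cm² = 7.89×10⁻⁴ m².
C = κε₀A/d = 6.75 × 8.85×10⁻¹² × 7.89×10⁻⁴ / 1.34×10⁻⁴ = 3.52×10⁻¹⁰ F.

C ≈ 352 pF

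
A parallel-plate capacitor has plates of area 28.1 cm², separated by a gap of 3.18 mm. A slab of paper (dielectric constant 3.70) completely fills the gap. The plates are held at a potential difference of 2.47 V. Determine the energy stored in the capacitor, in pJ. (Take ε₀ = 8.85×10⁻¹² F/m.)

A = 28.1 cm² = 2.81×10⁻³ m².
C = κε₀A/d = 3.70 × 8.85×10⁻¹² × 2.81×10⁻³ / 3.18×10⁻³ = 2.89×10⁻¹¹ F.
U = ½CV² = ½ × 2.89×10⁻¹¹ × (2.47)² = 8.83×10⁻¹¹ J.

U ≈ 88.3 pJ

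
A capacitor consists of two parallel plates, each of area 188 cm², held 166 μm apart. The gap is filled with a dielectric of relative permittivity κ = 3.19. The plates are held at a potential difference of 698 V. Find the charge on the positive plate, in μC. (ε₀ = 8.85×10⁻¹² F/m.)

Q ≈ 2.23 μC

A = 188 cm² = 1.88×10⁻² m².
C = κε₀A/d = 3.19 × 8.85×10⁻¹² × 1.88×10⁻² / 1.66×10⁻⁴ = 3.20×10⁻⁹ F.
Q = CV = 3.20×10⁻⁹ × 698 = 2.23×10⁻⁶ C.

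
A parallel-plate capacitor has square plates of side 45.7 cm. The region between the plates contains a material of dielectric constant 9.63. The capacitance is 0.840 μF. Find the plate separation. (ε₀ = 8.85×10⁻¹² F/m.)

A = (45.7 cm)² = 0.209 m².
d = κε₀A/C = 9.63 × 8.85×10⁻¹² × 0.209 / 8.40×10⁻⁷ = 2.12×10⁻⁵ m.

d ≈ 21.2 μm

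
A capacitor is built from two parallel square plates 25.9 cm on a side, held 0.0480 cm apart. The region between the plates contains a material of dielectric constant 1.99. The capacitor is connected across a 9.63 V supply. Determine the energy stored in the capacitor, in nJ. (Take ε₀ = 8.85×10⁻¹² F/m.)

114 nJ

A = (25.9 cm)² = 6.71×10⁻² m².
C = κε₀A/d = 1.99 × 8.85×10⁻¹² × 6.71×10⁻² / 4.80×10⁻⁴ = 2.46×10⁻⁹ F.
U = ½CV² = ½ × 2.46×10⁻⁹ × (9.63)² = 1.14×10⁻⁷ J.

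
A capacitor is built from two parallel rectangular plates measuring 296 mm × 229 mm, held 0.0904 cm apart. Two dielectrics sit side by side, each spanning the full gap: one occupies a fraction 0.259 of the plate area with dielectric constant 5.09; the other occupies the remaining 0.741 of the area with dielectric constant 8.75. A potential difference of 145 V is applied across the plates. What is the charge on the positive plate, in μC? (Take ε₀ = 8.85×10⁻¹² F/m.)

A = 296 × 229 mm² = 6.78×10⁻² m².
Side-by-side slabs ⇒ two capacitors in parallel, each spanning the full gap.
C₁ = κ₁ε₀A₁/d = 5.09 × 8.85×10⁻¹² × 1.76×10⁻² / 9.04×10⁻⁴ = 8.75×10⁻¹⁰ F.
C₂ = κ₂ε₀A₂/d = 8.75 × 8.85×10⁻¹² × 5.02×10⁻² / 9.04×10⁻⁴ = 4.30×10⁻⁹ F.
C = C₁ + C₂ = 5.18×10⁻⁹ F.
Q = CV = 5.18×10⁻⁹ × 145 = 7.51×10⁻⁷ C.

Q ≈ 0.751 μC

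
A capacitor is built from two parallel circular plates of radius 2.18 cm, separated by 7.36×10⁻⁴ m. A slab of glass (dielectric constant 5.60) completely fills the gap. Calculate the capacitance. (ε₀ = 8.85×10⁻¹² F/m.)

101 pF

A = π(2.18 cm)² = 1.49×10⁻³ m².
C = κε₀A/d = 5.60 × 8.85×10⁻¹² × 1.49×10⁻³ / 7.36×10⁻⁴ = 1.01×10⁻¹⁰ F.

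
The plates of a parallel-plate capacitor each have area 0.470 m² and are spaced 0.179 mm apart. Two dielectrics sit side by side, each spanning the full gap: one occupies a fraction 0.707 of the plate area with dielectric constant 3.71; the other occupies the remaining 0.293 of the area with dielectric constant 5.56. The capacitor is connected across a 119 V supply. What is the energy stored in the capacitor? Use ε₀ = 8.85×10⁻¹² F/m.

0.700 mJ

Side-by-side slabs ⇒ two capacitors in parallel, each spanning the full gap.
C₁ = κ₁ε₀A₁/d = 3.71 × 8.85×10⁻¹² × 0.332 / 1.79×10⁻⁴ = 6.10×10⁻⁸ F.
C₂ = κ₂ε₀A₂/d = 5.56 × 8.85×10⁻¹² × 0.138 / 1.79×10⁻⁴ = 3.79×10⁻⁸ F.
C = C₁ + C₂ = 9.88×10⁻⁸ F.
U = ½CV² = ½ × 9.88×10⁻⁸ × (119)² = 7.00×10⁻⁴ J.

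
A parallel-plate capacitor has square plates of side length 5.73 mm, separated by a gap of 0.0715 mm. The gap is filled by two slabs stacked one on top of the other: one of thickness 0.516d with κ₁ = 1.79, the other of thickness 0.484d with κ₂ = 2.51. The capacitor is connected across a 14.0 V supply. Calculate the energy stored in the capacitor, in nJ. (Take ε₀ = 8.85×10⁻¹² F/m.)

A = (5.73 mm)² = 3.28×10⁻⁵ m².
Stacked slabs ⇒ two capacitors in series, each with the full plate area.
C₁ = κ₁ε₀A/d₁ = 1.79 × 8.85×10⁻¹² × 3.28×10⁻⁵ / 3.69×10⁻⁵ = 1.41×10⁻¹¹ F.
C₂ = κ₂ε₀A/d₂ = 2.51 × 8.85×10⁻¹² × 3.28×10⁻⁵ / 3.46×10⁻⁵ = 2.11×10⁻¹¹ F.
C = (1/C₁ + 1/C₂)⁻¹ = 8.45×10⁻¹² F.
U = ½CV² = ½ × 8.45×10⁻¹² × (14.0)² = 8.28×10⁻¹⁰ J.

U ≈ 0.828 nJ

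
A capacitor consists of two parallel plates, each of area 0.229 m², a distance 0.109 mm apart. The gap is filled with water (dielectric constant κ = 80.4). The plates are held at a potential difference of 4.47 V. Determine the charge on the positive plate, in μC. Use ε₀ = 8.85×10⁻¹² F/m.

C = κε₀A/d = 80.4 × 8.85×10⁻¹² × 0.229 / 1.09×10⁻⁴ = 1.49×10⁻⁶ F.
Q = CV = 1.49×10⁻⁶ × 4.47 = 6.68×10⁻⁶ C.

Q ≈ 6.68 μC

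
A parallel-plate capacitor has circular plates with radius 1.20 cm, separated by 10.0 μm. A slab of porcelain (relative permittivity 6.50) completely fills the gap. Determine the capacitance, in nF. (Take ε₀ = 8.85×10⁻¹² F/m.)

C ≈ 2.60 nF

A = π(1.20 cm)² = 4.52×10⁻⁴ m².
C = κε₀A/d = 6.50 × 8.85×10⁻¹² × 4.52×10⁻⁴ / 1.00×10⁻⁵ = 2.60×10⁻⁹ F.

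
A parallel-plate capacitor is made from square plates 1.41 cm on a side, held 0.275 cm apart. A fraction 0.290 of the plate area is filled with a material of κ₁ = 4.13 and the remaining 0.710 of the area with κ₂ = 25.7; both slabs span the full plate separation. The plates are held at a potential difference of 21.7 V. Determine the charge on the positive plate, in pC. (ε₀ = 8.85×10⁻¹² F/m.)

A = (1.41 cm)² = 1.99×10⁻⁴ m².
Side-by-side slabs ⇒ two capacitors in parallel, each spanning the full gap.
C₁ = κ₁ε₀A₁/d = 4.13 × 8.85×10⁻¹² × 5.77×10⁻⁵ / 2.75×10⁻³ = 7.66×10⁻¹³ F.
C₂ = κ₂ε₀A₂/d = 25.7 × 8.85×10⁻¹² × 1.41×10⁻⁴ / 2.75×10⁻³ = 1.17×10⁻¹¹ F.
C = C₁ + C₂ = 1.24×10⁻¹¹ F.
Q = CV = 1.24×10⁻¹¹ × 21.7 = 2.70×10⁻¹⁰ C.

270 pC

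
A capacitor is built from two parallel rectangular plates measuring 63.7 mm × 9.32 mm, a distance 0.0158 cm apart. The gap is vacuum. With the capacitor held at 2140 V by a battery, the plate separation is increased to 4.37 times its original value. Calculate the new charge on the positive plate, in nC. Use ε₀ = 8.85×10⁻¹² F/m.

A = 63.7 × 9.32 mm² = 5.94×10⁻⁴ m².
Initially C₁ = ε₀A/d = 8.85×10⁻¹² × 5.94×10⁻⁴ / 1.58×10⁻⁴ = 3.33×10⁻¹¹ F.
Q₁ = 7.12×10⁻⁸ C.
Battery connected ⇒ V is held fixed. C₂ = 0.229 C₁ and Q = CV, so Q₂/Q₁ = C₂/C₁ = 0.229.
Q₂ = 0.229 × 7.12×10⁻⁸ = 1.63×10⁻⁸ C.

Q ≈ 16.3 nC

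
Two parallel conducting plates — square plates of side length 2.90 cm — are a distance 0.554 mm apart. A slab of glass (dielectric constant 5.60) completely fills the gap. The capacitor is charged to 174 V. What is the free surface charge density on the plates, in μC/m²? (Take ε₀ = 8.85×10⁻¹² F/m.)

σ ≈ 15.6 μC/m²

A = (2.90 cm)² = 8.41×10⁻⁴ m².
C = κε₀A/d = 5.60 × 8.85×10⁻¹² × 8.41×10⁻⁴ / 5.54×10⁻⁴ = 7.52×10⁻¹¹ F.
σ = Q/A = CV/A = 7.52×10⁻¹¹ × 174 / 8.41×10⁻⁴ = 1.56×10⁻⁵ C/m².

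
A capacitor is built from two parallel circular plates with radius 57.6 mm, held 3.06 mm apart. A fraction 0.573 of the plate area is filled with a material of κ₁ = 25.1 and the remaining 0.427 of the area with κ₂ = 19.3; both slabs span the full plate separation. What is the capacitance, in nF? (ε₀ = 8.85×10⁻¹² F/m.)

A = π(57.6 mm)² = 1.04×10⁻² m².
Side-by-side slabs ⇒ two capacitors in parallel, each spanning the full gap.
C₁ = κ₁ε₀A₁/d = 25.1 × 8.85×10⁻¹² × 5.97×10⁻³ / 3.06×10⁻³ = 4.34×10⁻¹⁰ F.
C₂ = κ₂ε₀A₂/d = 19.3 × 8.85×10⁻¹² × 4.45×10⁻³ / 3.06×10⁻³ = 2.48×10⁻¹⁰ F.
C = C₁ + C₂ = 6.82×10⁻¹⁰ F.

0.682 nF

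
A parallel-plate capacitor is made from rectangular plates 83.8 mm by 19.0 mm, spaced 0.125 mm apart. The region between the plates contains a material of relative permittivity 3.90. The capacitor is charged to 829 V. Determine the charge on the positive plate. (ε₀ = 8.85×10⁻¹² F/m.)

Q ≈ 364 nC

A = 83.8 × 19.0 mm² = 1.59×10⁻³ m².
C = κε₀A/d = 3.90 × 8.85×10⁻¹² × 1.59×10⁻³ / 1.25×10⁻⁴ = 4.40×10⁻¹⁰ F.
Q = CV = 4.40×10⁻¹⁰ × 829 = 3.64×10⁻⁷ C.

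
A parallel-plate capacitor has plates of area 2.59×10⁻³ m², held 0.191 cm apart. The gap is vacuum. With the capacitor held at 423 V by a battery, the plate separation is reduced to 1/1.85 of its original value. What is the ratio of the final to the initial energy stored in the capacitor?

U₂/U₁ ≈ 1.85

Battery connected ⇒ V is held fixed.
C₂ = 1.85 C₁ and U = ½CV², so U₂/U₁ = C₂/C₁ = 1.85.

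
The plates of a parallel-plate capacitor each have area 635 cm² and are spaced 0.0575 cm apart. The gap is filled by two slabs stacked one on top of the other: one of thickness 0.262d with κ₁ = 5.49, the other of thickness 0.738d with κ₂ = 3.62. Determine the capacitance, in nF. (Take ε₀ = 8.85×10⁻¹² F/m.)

A = 635 cm² = 6.35×10⁻² m².
Stacked slabs ⇒ two capacitors in series, each with the full plate area.
C₁ = κ₁ε₀A/d₁ = 5.49 × 8.85×10⁻¹² × 6.35×10⁻² / 1.51×10⁻⁴ = 2.05×10⁻⁸ F.
C₂ = κ₂ε₀A/d₂ = 3.62 × 8.85×10⁻¹² × 6.35×10⁻² / 4.24×10⁻⁴ = 4.79×10⁻⁹ F.
C = (1/C₁ + 1/C₂)⁻¹ = 3.88×10⁻⁹ F.

C ≈ 3.88 nF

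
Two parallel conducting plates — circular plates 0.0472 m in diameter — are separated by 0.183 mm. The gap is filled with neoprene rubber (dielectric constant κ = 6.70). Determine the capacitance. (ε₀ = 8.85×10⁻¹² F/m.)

C ≈ 0.567 nF

A = π(0.0472/2 m)² = 1.75×10⁻³ m².
C = κε₀A/d = 6.70 × 8.85×10⁻¹² × 1.75×10⁻³ / 1.83×10⁻⁴ = 5.67×10⁻¹⁰ F.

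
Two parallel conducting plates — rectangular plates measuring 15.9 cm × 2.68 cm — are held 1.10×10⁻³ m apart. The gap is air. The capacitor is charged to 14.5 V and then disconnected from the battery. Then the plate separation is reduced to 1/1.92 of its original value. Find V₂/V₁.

Isolated ⇒ Q is held fixed.
C₂ = 1.92 C₁ and V = Q/C, so V₂/V₁ = C₁/C₂ = 0.521.

V₂/V₁ ≈ 0.521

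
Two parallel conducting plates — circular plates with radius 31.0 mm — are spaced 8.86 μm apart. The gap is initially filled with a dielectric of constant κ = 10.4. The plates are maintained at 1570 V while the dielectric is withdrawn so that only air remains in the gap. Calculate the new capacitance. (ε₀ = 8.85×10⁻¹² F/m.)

C ≈ 3.02 nF

A = π(31.0 mm)² = 3.02×10⁻³ m².
Initially C₁ = κε₀A/d = 10.4 × 8.85×10⁻¹² × 3.02×10⁻³ / 8.86×10⁻⁶ = 3.14×10⁻⁸ F.
C = κε₀A/d scales with κ, so C₂/C₁ = 1/κ = 1/10.4 = 0.0962.
C₂ = 0.0962 × 3.14×10⁻⁸ = 3.02×10⁻⁹ F.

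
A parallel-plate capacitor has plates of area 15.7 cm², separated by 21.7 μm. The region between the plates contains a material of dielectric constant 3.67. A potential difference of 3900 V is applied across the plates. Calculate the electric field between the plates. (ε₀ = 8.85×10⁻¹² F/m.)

E = V/d = 3900 / 2.17×10⁻⁵ = 1.80×10⁸ V/m.

E ≈ 180 MV/m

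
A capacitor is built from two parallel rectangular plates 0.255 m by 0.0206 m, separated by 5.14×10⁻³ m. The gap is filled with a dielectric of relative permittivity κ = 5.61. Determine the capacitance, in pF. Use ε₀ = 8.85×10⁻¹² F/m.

A = 0.255 × 0.0206 m² = 5.25×10⁻³ m².
C = κε₀A/d = 5.61 × 8.85×10⁻¹² × 5.25×10⁻³ / 5.14×10⁻³ = 5.07×10⁻¹¹ F.

50.7 pF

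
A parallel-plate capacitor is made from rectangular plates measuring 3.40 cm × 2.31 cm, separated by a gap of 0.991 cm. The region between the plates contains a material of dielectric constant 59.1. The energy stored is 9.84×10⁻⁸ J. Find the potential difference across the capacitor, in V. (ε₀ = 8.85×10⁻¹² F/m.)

V ≈ 68.9 V

A = 3.40 × 2.31 cm² = 7.85×10⁻⁴ m².
C = κε₀A/d = 59.1 × 8.85×10⁻¹² × 7.85×10⁻⁴ / 9.91×10⁻³ = 4.15×10⁻¹¹ F.
V = √(2U/C) = √(2 × 9.84×10⁻⁸ / 4.15×10⁻¹¹) = 68.9 V.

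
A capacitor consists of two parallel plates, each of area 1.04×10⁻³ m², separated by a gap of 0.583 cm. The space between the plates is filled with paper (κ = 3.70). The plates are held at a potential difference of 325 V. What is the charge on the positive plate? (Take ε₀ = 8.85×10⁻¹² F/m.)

1.90 nC

C = κε₀A/d = 3.70 × 8.85×10⁻¹² × 1.04×10⁻³ / 5.83×10⁻³ = 5.84×10⁻¹² F.
Q = CV = 5.84×10⁻¹² × 325 = 1.90×10⁻⁹ C.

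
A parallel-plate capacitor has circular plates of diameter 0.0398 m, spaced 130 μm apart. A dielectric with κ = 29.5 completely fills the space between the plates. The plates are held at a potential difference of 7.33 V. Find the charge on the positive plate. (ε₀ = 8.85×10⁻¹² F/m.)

Q ≈ 18.3 nC

A = π(0.0398/2 m)² = 1.24×10⁻³ m².
C = κε₀A/d = 29.5 × 8.85×10⁻¹² × 1.24×10⁻³ / 1.30×10⁻⁴ = 2.50×10⁻⁹ F.
Q = CV = 2.50×10⁻⁹ × 7.33 = 1.83×10⁻⁸ C.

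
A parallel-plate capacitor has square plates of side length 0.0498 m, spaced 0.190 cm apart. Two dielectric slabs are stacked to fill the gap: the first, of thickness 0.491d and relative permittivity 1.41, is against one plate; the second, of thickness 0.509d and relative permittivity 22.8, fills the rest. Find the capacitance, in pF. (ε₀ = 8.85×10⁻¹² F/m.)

31.2 pF

A = (0.0498 m)² = 2.48×10⁻³ m².
Stacked slabs ⇒ two capacitors in series, each with the full plate area.
C₁ = κ₁ε₀A/d₁ = 1.41 × 8.85×10⁻¹² × 2.48×10⁻³ / 9.33×10⁻⁴ = 3.32×10⁻¹¹ F.
C₂ = κ₂ε₀A/d₂ = 22.8 × 8.85×10⁻¹² × 2.48×10⁻³ / 9.67×10⁻⁴ = 5.17×10⁻¹⁰ F.
C = (1/C₁ + 1/C₂)⁻¹ = 3.12×10⁻¹¹ F.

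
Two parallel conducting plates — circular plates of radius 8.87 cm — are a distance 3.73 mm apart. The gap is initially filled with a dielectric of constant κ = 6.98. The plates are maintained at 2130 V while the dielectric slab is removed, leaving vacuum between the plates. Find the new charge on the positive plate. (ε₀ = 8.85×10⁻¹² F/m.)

A = π(8.87 cm)² = 2.47×10⁻² m².
Initially C₁ = κε₀A/d = 6.98 × 8.85×10⁻¹² × 2.47×10⁻² / 3.73×10⁻³ = 4.09×10⁻¹⁰ F.
Q₁ = 8.72×10⁻⁷ C.
Battery connected ⇒ V is held fixed. C₂ = 0.143 C₁ and Q = CV, so Q₂/Q₁ = C₂/C₁ = 0.143.
Q₂ = 0.143 × 8.72×10⁻⁷ = 1.25×10⁻⁷ C.

Q ≈ 125 nC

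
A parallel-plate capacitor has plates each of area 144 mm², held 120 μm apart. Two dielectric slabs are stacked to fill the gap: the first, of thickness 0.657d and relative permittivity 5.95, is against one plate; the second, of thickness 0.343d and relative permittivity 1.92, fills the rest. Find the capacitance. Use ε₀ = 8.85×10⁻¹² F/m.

C ≈ 36.7 pF

A = 144 mm² = 1.44×10⁻⁴ m².
Stacked slabs ⇒ two capacitors in series, each with the full plate area.
C₁ = κ₁ε₀A/d₁ = 5.95 × 8.85×10⁻¹² × 1.44×10⁻⁴ / 7.88×10⁻⁵ = 9.62×10⁻¹¹ F.
C₂ = κ₂ε₀A/d₂ = 1.92 × 8.85×10⁻¹² × 1.44×10⁻⁴ / 4.12×10⁻⁵ = 5.94×10⁻¹¹ F.
C = (1/C₁ + 1/C₂)⁻¹ = 3.67×10⁻¹¹ F.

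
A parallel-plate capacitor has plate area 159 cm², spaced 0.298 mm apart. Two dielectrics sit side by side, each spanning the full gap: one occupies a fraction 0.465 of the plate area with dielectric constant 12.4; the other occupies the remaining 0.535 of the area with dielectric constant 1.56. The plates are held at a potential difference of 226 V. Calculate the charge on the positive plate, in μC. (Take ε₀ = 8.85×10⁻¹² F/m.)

A = 159 cm² = 1.59×10⁻² m².
Side-by-side slabs ⇒ two capacitors in parallel, each spanning the full gap.
C₁ = κ₁ε₀A₁/d = 12.4 × 8.85×10⁻¹² × 7.39×10⁻³ / 2.98×10⁻⁴ = 2.72×10⁻⁹ F.
C₂ = κ₂ε₀A₂/d = 1.56 × 8.85×10⁻¹² × 8.51×10⁻³ / 2.98×10⁻⁴ = 3.94×10⁻¹⁰ F.
C = C₁ + C₂ = 3.12×10⁻⁹ F.
Q = CV = 3.12×10⁻⁹ × 226 = 7.04×10⁻⁷ C.

0.704 μC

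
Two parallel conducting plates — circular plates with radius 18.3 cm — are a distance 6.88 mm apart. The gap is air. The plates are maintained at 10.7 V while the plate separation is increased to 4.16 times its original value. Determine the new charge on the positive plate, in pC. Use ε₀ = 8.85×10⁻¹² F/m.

348 pC

A = π(18.3 cm)² = 0.105 m².
Initially C₁ = ε₀A/d = 8.85×10⁻¹² × 0.105 / 6.88×10⁻³ = 1.35×10⁻¹⁰ F.
Q₁ = 1.45×10⁻⁹ C.
Battery connected ⇒ V is held fixed. C₂ = 0.240 C₁ and Q = CV, so Q₂/Q₁ = C₂/C₁ = 0.240.
Q₂ = 0.240 × 1.45×10⁻⁹ = 3.48×10⁻¹⁰ C.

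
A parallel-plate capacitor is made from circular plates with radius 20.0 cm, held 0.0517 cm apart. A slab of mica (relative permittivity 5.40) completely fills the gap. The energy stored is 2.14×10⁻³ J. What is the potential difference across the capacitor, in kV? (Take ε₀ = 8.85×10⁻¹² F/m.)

0.607 kV

A = π(20.0 cm)² = 0.126 m².
C = κε₀A/d = 5.40 × 8.85×10⁻¹² × 0.126 / 5.17×10⁻⁴ = 1.16×10⁻⁸ F.
V = √(2U/C) = √(2 × 2.14×10⁻³ / 1.16×10⁻⁸) = 6.07×10² V.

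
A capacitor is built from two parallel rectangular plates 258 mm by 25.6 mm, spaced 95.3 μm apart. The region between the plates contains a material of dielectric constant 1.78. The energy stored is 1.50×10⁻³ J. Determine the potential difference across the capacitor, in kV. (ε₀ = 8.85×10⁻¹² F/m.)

V ≈ 1.66 kV

A = 258 × 25.6 mm² = 6.60×10⁻³ m².
C = κε₀A/d = 1.78 × 8.85×10⁻¹² × 6.60×10⁻³ / 9.53×10⁻⁵ = 1.09×10⁻⁹ F.
V = √(2U/C) = √(2 × 1.50×10⁻³ / 1.09×10⁻⁹) = 1.66×10³ V.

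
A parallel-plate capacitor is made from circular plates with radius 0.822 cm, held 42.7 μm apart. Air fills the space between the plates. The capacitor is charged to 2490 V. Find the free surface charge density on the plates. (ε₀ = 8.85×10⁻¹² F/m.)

A = π(0.822 cm)² = 2.12×10⁻⁴ m².
C = ε₀A/d = 8.85×10⁻¹² × 2.12×10⁻⁴ / 4.27×10⁻⁵ = 4.40×10⁻¹¹ F.
σ = Q/A = CV/A = 4.40×10⁻¹¹ × 2490 / 2.12×10⁻⁴ = 5.16×10⁻⁴ C/m².

σ ≈ 51.6 nC/cm²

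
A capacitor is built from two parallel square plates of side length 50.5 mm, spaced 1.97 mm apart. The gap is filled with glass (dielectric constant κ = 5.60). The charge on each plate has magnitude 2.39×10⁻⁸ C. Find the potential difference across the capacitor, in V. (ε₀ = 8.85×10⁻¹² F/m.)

A = (50.5 mm)² = 2.55×10⁻³ m².
C = κε₀A/d = 5.60 × 8.85×10⁻¹² × 2.55×10⁻³ / 1.97×10⁻³ = 6.42×10⁻¹¹ F.
V = Q/C = 2.39×10⁻⁸ / 6.42×10⁻¹¹ = 3.73×10² V.

V ≈ 373 V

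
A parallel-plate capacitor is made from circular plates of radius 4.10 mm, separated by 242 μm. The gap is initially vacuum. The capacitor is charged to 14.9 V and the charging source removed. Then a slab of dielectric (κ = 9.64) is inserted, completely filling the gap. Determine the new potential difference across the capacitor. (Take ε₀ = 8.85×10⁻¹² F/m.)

A = π(4.10 mm)² = 5.28×10⁻⁵ m².
Initially C₁ = ε₀A/d = 8.85×10⁻¹² × 5.28×10⁻⁵ / 2.42×10⁻⁴ = 1.93×10⁻¹² F.
V₁ = 14.9 V.
Isolated ⇒ Q is held fixed. C₂ = 9.64 C₁ and V = Q/C, so V₂/V₁ = C₁/C₂ = 0.104.
V₂ = 0.104 × 14.9 = 1.55 V.

1.55 V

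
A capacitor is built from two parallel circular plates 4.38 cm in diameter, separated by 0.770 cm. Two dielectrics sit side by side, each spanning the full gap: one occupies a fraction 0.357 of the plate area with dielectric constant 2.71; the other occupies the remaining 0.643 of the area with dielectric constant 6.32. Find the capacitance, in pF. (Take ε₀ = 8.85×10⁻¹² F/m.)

C ≈ 8.71 pF

A = π(4.38/2 cm)² = 1.51×10⁻³ m².
Side-by-side slabs ⇒ two capacitors in parallel, each spanning the full gap.
C₁ = κ₁ε₀A₁/d = 2.71 × 8.85×10⁻¹² × 5.38×10⁻⁴ / 7.70×10⁻³ = 1.68×10⁻¹² F.
C₂ = κ₂ε₀A₂/d = 6.32 × 8.85×10⁻¹² × 9.69×10⁻⁴ / 7.70×10⁻³ = 7.04×10⁻¹² F.
C = C₁ + C₂ = 8.71×10⁻¹² F.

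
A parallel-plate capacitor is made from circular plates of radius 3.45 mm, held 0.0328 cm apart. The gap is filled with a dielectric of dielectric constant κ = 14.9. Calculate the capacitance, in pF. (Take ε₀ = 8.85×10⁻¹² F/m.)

C ≈ 15.0 pF

A = π(3.45 mm)² = 3.74×10⁻⁵ m².
C = κε₀A/d = 14.9 × 8.85×10⁻¹² × 3.74×10⁻⁵ / 3.28×10⁻⁴ = 1.50×10⁻¹¹ F.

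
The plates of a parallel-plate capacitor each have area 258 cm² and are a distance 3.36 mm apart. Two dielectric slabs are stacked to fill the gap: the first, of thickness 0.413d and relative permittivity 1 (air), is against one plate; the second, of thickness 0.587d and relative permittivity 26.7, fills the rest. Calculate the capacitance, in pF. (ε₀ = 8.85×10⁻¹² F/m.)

156 pF

A = 258 cm² = 2.58×10⁻² m².
Stacked slabs ⇒ two capacitors in series, each with the full plate area.
C₁ = κ₁ε₀A/d₁ = 1.00 × 8.85×10⁻¹² × 2.58×10⁻² / 1.39×10⁻³ = 1.65×10⁻¹⁰ F.
C₂ = κ₂ε₀A/d₂ = 26.7 × 8.85×10⁻¹² × 2.58×10⁻² / 1.97×10⁻³ = 3.09×10⁻⁹ F.
C = (1/C₁ + 1/C₂)⁻¹ = 1.56×10⁻¹⁰ F.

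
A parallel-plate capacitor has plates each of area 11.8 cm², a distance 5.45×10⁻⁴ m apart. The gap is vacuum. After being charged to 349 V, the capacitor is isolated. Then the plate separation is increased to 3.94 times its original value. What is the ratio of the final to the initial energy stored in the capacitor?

U₂/U₁ ≈ 3.94

Isolated ⇒ Q is held fixed.
C₂ = 0.254 C₁ and U = Q²/(2C), so U₂/U₁ = C₁/C₂ = 3.94.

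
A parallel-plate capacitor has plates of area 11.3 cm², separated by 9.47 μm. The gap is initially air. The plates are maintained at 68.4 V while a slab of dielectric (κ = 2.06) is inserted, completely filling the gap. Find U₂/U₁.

2.06

Battery connected ⇒ V is held fixed.
C₂ = 2.06 C₁ and U = ½CV², so U₂/U₁ = C₂/C₁ = 2.06.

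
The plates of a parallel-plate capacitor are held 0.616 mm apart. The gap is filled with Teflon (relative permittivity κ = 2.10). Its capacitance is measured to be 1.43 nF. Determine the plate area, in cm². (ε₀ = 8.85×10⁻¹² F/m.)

A = Cd/(κε₀) = 1.43×10⁻⁹ × 6.16×10⁻⁴ / (2.10 × 8.85×10⁻¹²) = 4.74×10⁻² m².

A ≈ 474 cm²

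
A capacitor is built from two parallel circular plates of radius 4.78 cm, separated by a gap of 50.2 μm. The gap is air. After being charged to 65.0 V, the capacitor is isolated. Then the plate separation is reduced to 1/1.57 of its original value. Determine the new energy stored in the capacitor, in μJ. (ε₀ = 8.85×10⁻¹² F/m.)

U ≈ 1.70 μJ

A = π(4.78 cm)² = 7.18×10⁻³ m².
Initially C₁ = ε₀A/d = 8.85×10⁻¹² × 7.18×10⁻³ / 5.02×10⁻⁵ = 1.27×10⁻⁹ F.
U₁ = 2.67×10⁻⁶ J.
Isolated ⇒ Q is held fixed. C₂ = 1.57 C₁ and U = Q²/(2C), so U₂/U₁ = C₁/C₂ = 0.637.
U₂ = 0.637 × 2.67×10⁻⁶ = 1.70×10⁻⁶ J.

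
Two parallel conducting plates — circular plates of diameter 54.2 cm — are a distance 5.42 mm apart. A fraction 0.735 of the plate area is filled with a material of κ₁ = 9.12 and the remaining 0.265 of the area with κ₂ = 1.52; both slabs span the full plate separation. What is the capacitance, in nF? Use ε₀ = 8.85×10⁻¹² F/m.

A = π(54.2/2 cm)² = 0.231 m².
Side-by-side slabs ⇒ two capacitors in parallel, each spanning the full gap.
C₁ = κ₁ε₀A₁/d = 9.12 × 8.85×10⁻¹² × 0.170 / 5.42×10⁻³ = 2.53×10⁻⁹ F.
C₂ = κ₂ε₀A₂/d = 1.52 × 8.85×10⁻¹² × 6.11×10⁻² / 5.42×10⁻³ = 1.52×10⁻¹⁰ F.
C = C₁ + C₂ = 2.68×10⁻⁹ F.

2.68 nF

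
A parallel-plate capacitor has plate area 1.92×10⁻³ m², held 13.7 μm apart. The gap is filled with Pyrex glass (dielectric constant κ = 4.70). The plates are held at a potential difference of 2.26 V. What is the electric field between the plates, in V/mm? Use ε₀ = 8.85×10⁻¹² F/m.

E = V/d = 2.26 / 1.37×10⁻⁵ = 1.65×10⁵ V/m.

165 V/mm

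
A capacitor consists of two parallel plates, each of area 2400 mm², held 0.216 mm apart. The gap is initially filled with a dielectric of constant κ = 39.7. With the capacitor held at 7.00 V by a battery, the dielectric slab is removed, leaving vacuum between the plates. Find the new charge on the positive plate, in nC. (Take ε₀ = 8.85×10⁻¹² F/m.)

0.688 nC

A = 2400 mm² = 2.40×10⁻³ m².
Initially C₁ = κε₀A/d = 39.7 × 8.85×10⁻¹² × 2.40×10⁻³ / 2.16×10⁻⁴ = 3.90×10⁻⁹ F.
Q₁ = 2.73×10⁻⁸ C.
Battery connected ⇒ V is held fixed. C₂ = 0.0252 C₁ and Q = CV, so Q₂/Q₁ = C₂/C₁ = 0.0252.
Q₂ = 0.0252 × 2.73×10⁻⁸ = 6.88×10⁻¹⁰ C.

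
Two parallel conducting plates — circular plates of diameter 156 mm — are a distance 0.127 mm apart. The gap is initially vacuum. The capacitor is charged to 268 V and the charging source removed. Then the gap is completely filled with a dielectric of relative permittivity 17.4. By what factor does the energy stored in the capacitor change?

Isolated ⇒ Q is held fixed.
C₂ = 17.4 C₁ and U = Q²/(2C), so U₂/U₁ = C₁/C₂ = 0.0575.

U₂/U₁ ≈ 0.0575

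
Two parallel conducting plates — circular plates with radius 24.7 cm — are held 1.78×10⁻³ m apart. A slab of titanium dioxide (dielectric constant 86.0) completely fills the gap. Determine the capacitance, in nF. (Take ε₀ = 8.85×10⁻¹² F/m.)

A = π(24.7 cm)² = 0.192 m².
C = κε₀A/d = 86.0 × 8.85×10⁻¹² × 0.192 / 1.78×10⁻³ = 8.20×10⁻⁸ F.

C ≈ 82.0 nF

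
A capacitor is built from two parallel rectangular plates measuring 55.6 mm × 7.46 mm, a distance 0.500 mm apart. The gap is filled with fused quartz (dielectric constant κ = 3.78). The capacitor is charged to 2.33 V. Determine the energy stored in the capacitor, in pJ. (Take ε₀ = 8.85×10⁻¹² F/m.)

A = 55.6 × 7.46 mm² = 4.15×10⁻⁴ m².
C = κε₀A/d = 3.78 × 8.85×10⁻¹² × 4.15×10⁻⁴ / 5.00×10⁻⁴ = 2.78×10⁻¹¹ F.
U = ½CV² = ½ × 2.78×10⁻¹¹ × (2.33)² = 7.53×10⁻¹¹ J.

U ≈ 75.3 pJ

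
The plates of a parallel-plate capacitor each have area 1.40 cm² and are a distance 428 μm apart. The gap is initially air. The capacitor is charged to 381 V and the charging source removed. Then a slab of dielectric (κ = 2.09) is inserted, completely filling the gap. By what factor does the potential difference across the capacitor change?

V₂/V₁ ≈ 0.478

Isolated ⇒ Q is held fixed.
C₂ = 2.09 C₁ and V = Q/C, so V₂/V₁ = C₁/C₂ = 0.478.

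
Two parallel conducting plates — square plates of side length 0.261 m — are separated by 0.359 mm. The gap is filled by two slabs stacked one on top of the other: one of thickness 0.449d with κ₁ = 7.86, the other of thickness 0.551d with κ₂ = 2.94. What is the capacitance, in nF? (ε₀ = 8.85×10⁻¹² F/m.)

A = (0.261 m)² = 6.81×10⁻² m².
Stacked slabs ⇒ two capacitors in series, each with the full plate area.
C₁ = κ₁ε₀A/d₁ = 7.86 × 8.85×10⁻¹² × 6.81×10⁻² / 1.61×10⁻⁴ = 2.94×10⁻⁸ F.
C₂ = κ₂ε₀A/d₂ = 2.94 × 8.85×10⁻¹² × 6.81×10⁻² / 1.98×10⁻⁴ = 8.96×10⁻⁹ F.
C = (1/C₁ + 1/C₂)⁻¹ = 6.87×10⁻⁹ F.

C ≈ 6.87 nF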